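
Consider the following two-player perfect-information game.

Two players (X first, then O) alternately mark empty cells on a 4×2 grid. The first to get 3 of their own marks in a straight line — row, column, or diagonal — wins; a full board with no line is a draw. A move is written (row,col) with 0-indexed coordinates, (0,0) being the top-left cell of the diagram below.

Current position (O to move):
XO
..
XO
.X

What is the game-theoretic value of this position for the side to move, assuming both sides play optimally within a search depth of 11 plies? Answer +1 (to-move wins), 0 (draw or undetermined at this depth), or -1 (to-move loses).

value(XO/../XO/.X, O) = +1

[XO/../XO/.X] O move#1: (1,0):+0/XO/O./XO/.X, (1,1):+1/XO/.O/XO/.X*, (3,0):-1/XO/../XO/OX
[XO/.O/XO/.X] end (terminal -1, X#2); searched XO/../XO/.X to 11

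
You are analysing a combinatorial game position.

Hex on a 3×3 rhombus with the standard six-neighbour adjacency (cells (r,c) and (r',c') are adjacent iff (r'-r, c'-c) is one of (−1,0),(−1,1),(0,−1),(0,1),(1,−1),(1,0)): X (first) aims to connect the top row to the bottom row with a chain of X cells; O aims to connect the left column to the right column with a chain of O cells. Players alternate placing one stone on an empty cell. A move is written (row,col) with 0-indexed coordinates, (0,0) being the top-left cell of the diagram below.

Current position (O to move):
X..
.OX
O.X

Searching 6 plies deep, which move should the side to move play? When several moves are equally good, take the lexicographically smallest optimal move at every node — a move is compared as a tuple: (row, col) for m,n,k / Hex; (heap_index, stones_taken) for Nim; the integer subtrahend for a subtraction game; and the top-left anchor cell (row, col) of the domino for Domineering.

O's best at [X../.OX/O.X]: (0,2)

p1 O@[X../.OX/O.X]: (0,1)[XO./.OX/O.X]-1 (0,2)[X.O/.OX/O.X]+1* (1,0)[X../OOX/O.X]-1 (2,1)[X../.OX/OOX]-1
p2 X@[X.O/.OX/O.X] terminal -1; root [X../.OX/O.X] d6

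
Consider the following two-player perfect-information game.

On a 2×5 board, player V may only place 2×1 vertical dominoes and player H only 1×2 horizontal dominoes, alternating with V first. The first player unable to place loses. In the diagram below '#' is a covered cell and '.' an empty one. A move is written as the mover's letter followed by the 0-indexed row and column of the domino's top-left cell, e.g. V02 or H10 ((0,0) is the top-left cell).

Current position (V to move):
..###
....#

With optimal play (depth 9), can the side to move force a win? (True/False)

[..###/....#] V move#1: V00:-1/#.###/#...#, V01:+1/.####/.#..#*
[.####/.#..#] H move#2: H12:-1/.####/.####*
[.####/.####] V move#3: V00:+1/#####/#####*
[#####/#####] end (terminal -1, H#4); searched ..###/....# to 9

V winning at [..###/....#]: True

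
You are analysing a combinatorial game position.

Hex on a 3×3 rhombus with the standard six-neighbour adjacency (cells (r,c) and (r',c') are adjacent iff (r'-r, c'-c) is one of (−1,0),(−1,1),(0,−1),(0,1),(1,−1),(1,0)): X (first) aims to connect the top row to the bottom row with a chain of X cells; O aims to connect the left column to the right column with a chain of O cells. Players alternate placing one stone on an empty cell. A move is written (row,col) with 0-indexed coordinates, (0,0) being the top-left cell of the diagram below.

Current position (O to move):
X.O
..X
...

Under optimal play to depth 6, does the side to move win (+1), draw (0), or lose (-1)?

ply 1, O at X.O/..X/... | (0,1)=-1→XOO/..X/...; (1,0)=+1→X.O/O.X/...*; (1,1)=+1→X.O/.OX/...; (2,0)=-1→X.O/..X/O..; (2,1)=-1→X.O/..X/.O.; (2,2)=-1→X.O/..X/..O
ply 2, X at X.O/O.X/... | (0,1)=-1→XXO/O.X/...*; (1,1)=-1→X.O/OXX/...; (2,0)=-1→X.O/O.X/X..; (2,1)=-1→X.O/O.X/.X.; (2,2)=-1→X.O/O.X/..X
ply 3, O at XXO/O.X/... | (1,1)=+1→XXO/OOX/...*; (2,0)=-1→XXO/O.X/O..; (2,1)=-1→XXO/O.X/.O.; (2,2)=-1→XXO/O.X/..O
ply 4: XXO/OOX/... is terminal -1 (X); from X.O/..X/... depth 6

value(X.O/..X/..., O) = +1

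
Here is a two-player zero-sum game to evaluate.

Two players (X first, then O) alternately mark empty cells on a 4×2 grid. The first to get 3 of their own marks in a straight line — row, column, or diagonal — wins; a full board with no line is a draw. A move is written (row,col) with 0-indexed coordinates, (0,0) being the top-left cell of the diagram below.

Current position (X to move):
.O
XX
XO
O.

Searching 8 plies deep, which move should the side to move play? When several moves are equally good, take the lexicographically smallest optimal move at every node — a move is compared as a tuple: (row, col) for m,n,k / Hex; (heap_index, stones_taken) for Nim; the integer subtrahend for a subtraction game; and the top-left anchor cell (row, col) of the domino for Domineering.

X's best at [.O/XX/XO/O.]: (0,0)

p1 X@[.O/XX/XO/O.]: (0,0)[XO/XX/XO/O.]+1* (3,1)[.O/XX/XO/OX]+0
p2 O@[XO/XX/XO/O.] terminal -1; root [.O/XX/XO/O.] d8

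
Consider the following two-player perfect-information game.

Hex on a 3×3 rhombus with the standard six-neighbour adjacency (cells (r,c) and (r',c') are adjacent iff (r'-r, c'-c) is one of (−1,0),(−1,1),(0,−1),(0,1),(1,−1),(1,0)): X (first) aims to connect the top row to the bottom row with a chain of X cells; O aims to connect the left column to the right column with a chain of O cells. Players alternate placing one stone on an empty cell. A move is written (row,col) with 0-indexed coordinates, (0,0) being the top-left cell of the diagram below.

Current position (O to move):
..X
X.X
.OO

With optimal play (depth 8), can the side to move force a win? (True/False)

[..X/X.X/.OO] O move#1: (0,0):-1/O.X/X.X/.OO, (0,1):-1/.OX/X.X/.OO, (1,1):-1/..X/XOX/.OO, (2,0):+1/..X/X.X/OOO*
[..X/X.X/OOO] end (terminal -1, X#2); searched ..X/X.X/.OO to 8

O winning at [..X/X.X/.OO]: True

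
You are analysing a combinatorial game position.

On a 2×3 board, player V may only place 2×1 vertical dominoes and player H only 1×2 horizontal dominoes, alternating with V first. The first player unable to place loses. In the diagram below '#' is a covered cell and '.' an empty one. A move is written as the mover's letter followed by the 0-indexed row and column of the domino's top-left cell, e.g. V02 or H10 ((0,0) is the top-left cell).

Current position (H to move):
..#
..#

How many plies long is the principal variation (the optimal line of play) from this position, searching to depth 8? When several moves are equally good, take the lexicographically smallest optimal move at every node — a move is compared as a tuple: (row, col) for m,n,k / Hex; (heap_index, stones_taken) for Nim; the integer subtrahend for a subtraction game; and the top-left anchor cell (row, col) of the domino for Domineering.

PV length from [..#/..#]: 1 ply

p1 H@[..#/..#]: H00[###/..#]+1* H10[..#/###]+1
p2 V@[###/..#] terminal -1; root [..#/..#] d8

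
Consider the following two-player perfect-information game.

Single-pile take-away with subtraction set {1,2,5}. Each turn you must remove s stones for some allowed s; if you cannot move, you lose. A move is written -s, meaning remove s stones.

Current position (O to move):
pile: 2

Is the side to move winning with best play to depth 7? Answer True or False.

O winning at [2]: True

p1 O@[2]: -1[1]-1 -2[0]+1*
p2 X@[0] terminal -1; root [2] d7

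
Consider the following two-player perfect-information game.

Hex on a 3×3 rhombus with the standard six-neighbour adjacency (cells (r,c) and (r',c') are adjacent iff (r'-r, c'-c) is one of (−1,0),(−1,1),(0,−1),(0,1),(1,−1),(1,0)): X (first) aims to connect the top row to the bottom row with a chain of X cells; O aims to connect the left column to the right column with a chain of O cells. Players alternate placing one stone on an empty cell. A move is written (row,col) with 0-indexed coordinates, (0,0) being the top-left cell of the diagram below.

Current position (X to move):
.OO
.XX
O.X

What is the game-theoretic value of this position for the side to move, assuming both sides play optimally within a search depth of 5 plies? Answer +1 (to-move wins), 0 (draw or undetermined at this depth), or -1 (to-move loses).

value(.OO/.XX/O.X, X) = -1

[.OO/.XX/O.X] X move#1: (0,0):-1/XOO/.XX/O.X*, (1,0):-1/.OO/XXX/O.X, (2,1):-1/.OO/.XX/OXX
[XOO/.XX/O.X] O move#2: (1,0):+1/XOO/OXX/O.X*, (2,1):-1/XOO/.XX/OOX
[XOO/OXX/O.X] end (terminal -1, X#3); searched .OO/.XX/O.X to 5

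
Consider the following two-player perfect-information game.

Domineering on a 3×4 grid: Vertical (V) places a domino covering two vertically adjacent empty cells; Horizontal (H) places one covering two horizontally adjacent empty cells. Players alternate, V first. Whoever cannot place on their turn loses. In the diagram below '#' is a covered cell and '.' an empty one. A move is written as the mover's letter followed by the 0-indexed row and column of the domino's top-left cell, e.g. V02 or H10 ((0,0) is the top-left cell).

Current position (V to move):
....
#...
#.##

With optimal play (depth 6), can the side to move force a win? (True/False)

V winning at [..../#.../#.##]: True

ply 1, V at ..../#.../#.## | V01=-1→.#../##../#.##; V02=+1→..#./#.#./#.##*; V03=-1→...#/#..#/#.##; V11=-1→..../##../####
ply 2, H at ..#./#.#./#.## | H00=-1→###./#.#./#.##*
ply 3, V at ###./#.#./#.## | V03=+1→####/#.##/#.##*; V11=+1→###./###./####
ply 4: ####/#.##/#.## is terminal -1 (H); from ..../#.../#.## depth 6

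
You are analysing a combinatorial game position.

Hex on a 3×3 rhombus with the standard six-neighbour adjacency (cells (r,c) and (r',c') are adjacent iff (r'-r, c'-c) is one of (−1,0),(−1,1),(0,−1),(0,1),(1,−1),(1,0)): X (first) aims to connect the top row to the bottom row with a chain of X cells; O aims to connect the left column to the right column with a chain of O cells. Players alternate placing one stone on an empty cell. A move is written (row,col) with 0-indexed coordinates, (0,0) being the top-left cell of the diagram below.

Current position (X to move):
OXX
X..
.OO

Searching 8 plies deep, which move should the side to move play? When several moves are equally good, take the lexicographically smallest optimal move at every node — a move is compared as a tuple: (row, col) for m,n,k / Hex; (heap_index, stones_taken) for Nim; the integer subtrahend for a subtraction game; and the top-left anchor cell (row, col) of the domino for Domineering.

ply 1, X at OXX/X../.OO | (1,1)=-1→OXX/XX./.OO; (1,2)=-1→OXX/X.X/.OO; (2,0)=+1→OXX/X../XOO*
ply 2: OXX/X../XOO is terminal -1 (O); from OXX/X../.OO depth 8

X's best at [OXX/X../.OO]: (2,0)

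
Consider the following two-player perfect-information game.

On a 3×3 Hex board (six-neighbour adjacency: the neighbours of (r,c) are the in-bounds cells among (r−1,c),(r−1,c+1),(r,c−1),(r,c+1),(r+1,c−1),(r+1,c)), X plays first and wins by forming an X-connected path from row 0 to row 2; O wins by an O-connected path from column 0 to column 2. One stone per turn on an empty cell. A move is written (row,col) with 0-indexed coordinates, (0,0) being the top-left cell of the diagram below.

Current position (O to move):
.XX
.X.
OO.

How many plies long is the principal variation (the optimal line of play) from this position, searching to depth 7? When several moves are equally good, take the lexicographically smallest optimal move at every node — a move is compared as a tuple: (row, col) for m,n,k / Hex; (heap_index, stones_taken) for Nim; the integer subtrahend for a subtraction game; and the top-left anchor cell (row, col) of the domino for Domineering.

[.XX/.X./OO.] O move#1: (0,0):+1/OXX/.X./OO.*, (1,0):+1/.XX/OX./OO., (1,2):+1/.XX/.XO/OO., (2,2):+1/.XX/.X./OOO
[OXX/.X./OO.] X move#2: (1,0):-1/OXX/XX./OO.*, (1,2):-1/OXX/.XX/OO., (2,2):-1/OXX/.X./OOX
[OXX/XX./OO.] O move#3: (1,2):+1/OXX/XXO/OO.*, (2,2):+1/OXX/XX./OOO
[OXX/XXO/OO.] end (terminal -1, X#4); searched .XX/.X./OO. to 7

PV length from [.XX/.X./OO.]: 3 plies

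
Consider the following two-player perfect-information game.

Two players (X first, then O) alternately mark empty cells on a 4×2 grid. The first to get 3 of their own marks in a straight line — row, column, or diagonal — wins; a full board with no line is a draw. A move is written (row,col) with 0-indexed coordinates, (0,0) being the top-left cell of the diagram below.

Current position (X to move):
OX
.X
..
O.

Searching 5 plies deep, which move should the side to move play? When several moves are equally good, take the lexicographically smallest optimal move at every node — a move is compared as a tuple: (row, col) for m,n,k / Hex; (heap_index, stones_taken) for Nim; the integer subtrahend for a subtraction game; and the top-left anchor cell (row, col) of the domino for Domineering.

X's best at [OX/.X/../O.]: (2,1)

ply 1, X at OX/.X/../O. | (1,0)=+0→OX/XX/../O.; (2,0)=+0→OX/.X/X./O.; (2,1)=+1→OX/.X/.X/O.*; (3,1)=+0→OX/.X/../OX
ply 2: OX/.X/.X/O. is terminal -1 (O); from OX/.X/../O. depth 5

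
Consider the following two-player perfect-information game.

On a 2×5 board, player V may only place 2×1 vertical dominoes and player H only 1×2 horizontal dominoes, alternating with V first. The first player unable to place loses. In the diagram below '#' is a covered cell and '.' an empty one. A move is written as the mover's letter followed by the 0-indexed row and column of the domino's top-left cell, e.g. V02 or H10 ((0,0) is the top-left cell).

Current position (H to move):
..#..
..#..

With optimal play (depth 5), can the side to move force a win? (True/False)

p1 H@[..#../..#..]: H00[###../..#..]-1* H03[..###/..#..]-1 H10[..#../###..]-1 H13[..#../..###]-1
p2 V@[###../..#..]: V03[####./..##.]+1* V04[###.#/..#.#]+1
p3 H@[####./..##.]: H10[####./####.]-1*
p4 V@[####./####.]: V04[#####/#####]+1*
p5 H@[#####/#####] terminal -1; root [..#../..#..] d5

H winning at [..#../..#..]: False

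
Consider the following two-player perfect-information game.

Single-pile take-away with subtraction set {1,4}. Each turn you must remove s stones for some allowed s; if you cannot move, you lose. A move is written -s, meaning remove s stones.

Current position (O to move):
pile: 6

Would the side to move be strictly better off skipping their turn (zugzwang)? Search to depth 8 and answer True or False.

ply 1, O at 6 | -1=+1→5*; -4=+1→2
ply 2, X at 5 | -1=-1→4*; -4=-1→1
ply 3, O at 4 | -1=-1→3; -4=+1→0*
ply 4: 0 is terminal -1 (X); from 6 depth 8
pass branch (X moves first from the same position):
  | ply 1, X at 6 | -1=+1→5*; -4=+1→2
  | ply 2, O at 5 | -1=-1→4*; -4=-1→1
  | ply 3, X at 4 | -1=-1→3; -4=+1→0*
  | ply 4: 0 is terminal -1 (O); from 6 depth 8
O moving scores +1; O passing scores -1

zugzwang(6, O) = False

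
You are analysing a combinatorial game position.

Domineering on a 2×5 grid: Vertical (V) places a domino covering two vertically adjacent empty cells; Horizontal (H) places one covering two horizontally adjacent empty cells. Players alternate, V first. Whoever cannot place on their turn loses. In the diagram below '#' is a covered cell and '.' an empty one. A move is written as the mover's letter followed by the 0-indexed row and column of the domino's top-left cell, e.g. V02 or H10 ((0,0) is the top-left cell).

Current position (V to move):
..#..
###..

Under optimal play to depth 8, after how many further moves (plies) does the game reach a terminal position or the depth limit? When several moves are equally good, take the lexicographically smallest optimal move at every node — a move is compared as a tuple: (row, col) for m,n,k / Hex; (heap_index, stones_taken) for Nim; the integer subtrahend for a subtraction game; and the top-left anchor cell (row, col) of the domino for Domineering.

PV length from [..#../###..]: 3 plies

[..#../###..] V move#1: V03:+1/..##./####.*, V04:+1/..#.#/###.#
[..##./####.] H move#2: H00:-1/####./####.*
[####./####.] V move#3: V04:+1/#####/#####*
[#####/#####] end (terminal -1, H#4); searched ..#../###.. to 8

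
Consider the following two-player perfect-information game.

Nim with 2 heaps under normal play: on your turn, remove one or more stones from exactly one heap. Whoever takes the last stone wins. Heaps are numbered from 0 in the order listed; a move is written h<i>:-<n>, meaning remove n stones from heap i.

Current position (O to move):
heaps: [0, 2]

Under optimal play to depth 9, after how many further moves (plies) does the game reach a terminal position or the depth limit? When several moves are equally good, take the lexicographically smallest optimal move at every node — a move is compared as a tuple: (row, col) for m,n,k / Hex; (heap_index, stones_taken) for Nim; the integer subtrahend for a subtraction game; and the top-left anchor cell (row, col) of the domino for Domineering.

PV length from [(0,2)]: 1 ply

[(0,2)] O move#1: h1:-1:-1/(0,1), h1:-2:+1/(0,0)*
[(0,0)] end (terminal -1, X#2); searched (0,2) to 9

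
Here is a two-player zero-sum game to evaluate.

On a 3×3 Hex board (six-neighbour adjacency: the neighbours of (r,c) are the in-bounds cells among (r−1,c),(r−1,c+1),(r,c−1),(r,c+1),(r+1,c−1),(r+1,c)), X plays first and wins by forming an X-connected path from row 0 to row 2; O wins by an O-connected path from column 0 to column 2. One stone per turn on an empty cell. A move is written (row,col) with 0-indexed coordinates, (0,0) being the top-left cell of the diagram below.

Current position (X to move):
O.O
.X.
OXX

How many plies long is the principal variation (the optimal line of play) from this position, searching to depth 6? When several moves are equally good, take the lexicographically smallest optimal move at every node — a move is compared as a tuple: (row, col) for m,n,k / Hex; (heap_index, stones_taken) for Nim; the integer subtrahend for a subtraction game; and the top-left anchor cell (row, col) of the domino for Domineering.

PV length from [O.O/.X./OXX]: 1 ply

ply 1, X at O.O/.X./OXX | (0,1)=+1→OXO/.X./OXX*; (1,0)=-1→O.O/XX./OXX; (1,2)=-1→O.O/.XX/OXX
ply 2: OXO/.X./OXX is terminal -1 (O); from O.O/.X./OXX depth 6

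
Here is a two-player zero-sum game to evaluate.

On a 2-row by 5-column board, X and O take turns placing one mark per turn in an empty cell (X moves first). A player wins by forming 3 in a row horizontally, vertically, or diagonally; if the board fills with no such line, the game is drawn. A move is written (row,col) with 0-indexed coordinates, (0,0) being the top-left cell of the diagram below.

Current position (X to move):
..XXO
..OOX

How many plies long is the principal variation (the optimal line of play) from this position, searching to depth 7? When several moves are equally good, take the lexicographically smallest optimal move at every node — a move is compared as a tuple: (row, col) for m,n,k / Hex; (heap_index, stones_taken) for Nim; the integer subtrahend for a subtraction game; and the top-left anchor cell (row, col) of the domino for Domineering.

PV length from [..XXO/..OOX]: 1 ply

[..XXO/..OOX] X move#1: (0,0):-1/X.XXO/..OOX, (0,1):+1/.XXXO/..OOX*, (1,0):-1/..XXO/X.OOX, (1,1):+0/..XXO/.XOOX
[.XXXO/..OOX] end (terminal -1, O#2); searched ..XXO/..OOX to 7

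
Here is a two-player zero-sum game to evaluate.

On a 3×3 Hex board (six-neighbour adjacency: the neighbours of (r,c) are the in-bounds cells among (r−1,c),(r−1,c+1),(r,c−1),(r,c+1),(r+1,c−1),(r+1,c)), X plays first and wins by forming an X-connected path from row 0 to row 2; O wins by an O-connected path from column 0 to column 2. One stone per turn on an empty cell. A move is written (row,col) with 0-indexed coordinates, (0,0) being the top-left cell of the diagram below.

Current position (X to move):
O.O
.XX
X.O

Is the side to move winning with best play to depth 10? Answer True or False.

X winning at [O.O/.XX/X.O]: True

[O.O/.XX/X.O] X move#1: (0,1):+1/OXO/.XX/X.O*, (1,0):-1/O.O/XXX/X.O, (2,1):-1/O.O/.XX/XXO
[OXO/.XX/X.O] end (terminal -1, O#2); searched O.O/.XX/X.O to 10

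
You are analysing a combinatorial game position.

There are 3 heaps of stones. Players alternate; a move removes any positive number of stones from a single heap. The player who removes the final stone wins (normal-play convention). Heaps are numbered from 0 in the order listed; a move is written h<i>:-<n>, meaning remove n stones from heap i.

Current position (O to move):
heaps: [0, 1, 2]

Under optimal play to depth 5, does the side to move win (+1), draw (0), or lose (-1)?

ply 1, O at (0,1,2) | h1:-1=-1→(0,0,2); h2:-1=+1→(0,1,1)*; h2:-2=-1→(0,1,0)
ply 2, X at (0,1,1) | h1:-1=-1→(0,0,1)*; h2:-1=-1→(0,1,0)
ply 3, O at (0,0,1) | h2:-1=+1→(0,0,0)*
ply 4: (0,0,0) is terminal -1 (X); from (0,1,2) depth 5

value((0,1,2), O) = +1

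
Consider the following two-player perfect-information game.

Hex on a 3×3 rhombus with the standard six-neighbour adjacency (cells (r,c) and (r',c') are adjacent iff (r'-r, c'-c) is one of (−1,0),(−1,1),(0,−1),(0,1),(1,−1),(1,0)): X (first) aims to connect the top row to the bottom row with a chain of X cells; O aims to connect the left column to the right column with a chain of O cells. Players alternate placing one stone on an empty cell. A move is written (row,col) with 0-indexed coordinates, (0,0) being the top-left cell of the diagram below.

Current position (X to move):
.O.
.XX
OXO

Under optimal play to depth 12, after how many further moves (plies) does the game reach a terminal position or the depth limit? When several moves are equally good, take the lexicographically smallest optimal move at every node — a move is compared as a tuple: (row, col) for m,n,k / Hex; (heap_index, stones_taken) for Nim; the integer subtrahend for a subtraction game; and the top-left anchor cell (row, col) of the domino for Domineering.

p1 X@[.O./.XX/OXO]: (0,0)[XO./.XX/OXO]+1* (0,2)[.OX/.XX/OXO]+1 (1,0)[.O./XXX/OXO]+1
p2 O@[XO./.XX/OXO]: (0,2)[XOO/.XX/OXO]-1* (1,0)[XO./OXX/OXO]-1
p3 X@[XOO/.XX/OXO]: (1,0)[XOO/XXX/OXO]+1*
p4 O@[XOO/XXX/OXO] terminal -1; root [.O./.XX/OXO] d12

PV length from [.O./.XX/OXO]: 3 plies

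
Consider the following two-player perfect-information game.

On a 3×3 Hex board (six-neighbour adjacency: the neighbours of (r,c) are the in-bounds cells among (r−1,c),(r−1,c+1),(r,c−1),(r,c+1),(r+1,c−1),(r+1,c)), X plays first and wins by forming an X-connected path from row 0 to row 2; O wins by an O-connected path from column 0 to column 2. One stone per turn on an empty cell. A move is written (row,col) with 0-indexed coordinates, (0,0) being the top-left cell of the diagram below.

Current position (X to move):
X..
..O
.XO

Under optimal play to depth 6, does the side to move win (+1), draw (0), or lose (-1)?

ply 1, X at X../..O/.XO | (0,1)=-1→XX./..O/.XO; (0,2)=-1→X.X/..O/.XO; (1,0)=+1→X../X.O/.XO*; (1,1)=+1→X../.XO/.XO; (2,0)=+1→X../..O/XXO
ply 2, O at X../X.O/.XO | (0,1)=-1→XO./X.O/.XO*; (0,2)=-1→X.O/X.O/.XO; (1,1)=-1→X../XOO/.XO; (2,0)=-1→X../X.O/OXO
ply 3, X at XO./X.O/.XO | (0,2)=+1→XOX/X.O/.XO*; (1,1)=+1→XO./XXO/.XO; (2,0)=+1→XO./X.O/XXO
ply 4, O at XOX/X.O/.XO | (1,1)=-1→XOX/XOO/.XO*; (2,0)=-1→XOX/X.O/OXO
ply 5, X at XOX/XOO/.XO | (2,0)=+1→XOX/XOO/XXO*
ply 6: XOX/XOO/XXO is terminal -1 (O); from X../..O/.XO depth 6

value(X../..O/.XO, X) = +1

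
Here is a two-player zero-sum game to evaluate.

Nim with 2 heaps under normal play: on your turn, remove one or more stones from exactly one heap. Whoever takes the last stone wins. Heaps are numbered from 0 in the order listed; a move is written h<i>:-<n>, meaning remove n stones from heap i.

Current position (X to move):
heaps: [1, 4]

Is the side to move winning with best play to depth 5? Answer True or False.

X winning at [(1,4)]: True

p1 X@[(1,4)]: h0:-1[(0,4)]-1 h1:-1[(1,3)]-1 h1:-2[(1,2)]-1 h1:-3[(1,1)]+1* h1:-4[(1,0)]-1
p2 O@[(1,1)]: h0:-1[(0,1)]-1* h1:-1[(1,0)]-1
p3 X@[(0,1)]: h1:-1[(0,0)]+1*
p4 O@[(0,0)] terminal -1; root [(1,4)] d5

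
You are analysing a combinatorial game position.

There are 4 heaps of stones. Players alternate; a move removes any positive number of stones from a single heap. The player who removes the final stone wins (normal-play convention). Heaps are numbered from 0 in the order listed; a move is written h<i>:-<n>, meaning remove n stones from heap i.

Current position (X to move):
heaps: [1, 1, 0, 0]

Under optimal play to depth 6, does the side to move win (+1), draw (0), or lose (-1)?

p1 X@[(1,1,0,0)]: h0:-1[(0,1,0,0)]-1* h1:-1[(1,0,0,0)]-1
p2 O@[(0,1,0,0)]: h1:-1[(0,0,0,0)]+1*
p3 X@[(0,0,0,0)] terminal -1; root [(1,1,0,0)] d6

value((1,1,0,0), X) = -1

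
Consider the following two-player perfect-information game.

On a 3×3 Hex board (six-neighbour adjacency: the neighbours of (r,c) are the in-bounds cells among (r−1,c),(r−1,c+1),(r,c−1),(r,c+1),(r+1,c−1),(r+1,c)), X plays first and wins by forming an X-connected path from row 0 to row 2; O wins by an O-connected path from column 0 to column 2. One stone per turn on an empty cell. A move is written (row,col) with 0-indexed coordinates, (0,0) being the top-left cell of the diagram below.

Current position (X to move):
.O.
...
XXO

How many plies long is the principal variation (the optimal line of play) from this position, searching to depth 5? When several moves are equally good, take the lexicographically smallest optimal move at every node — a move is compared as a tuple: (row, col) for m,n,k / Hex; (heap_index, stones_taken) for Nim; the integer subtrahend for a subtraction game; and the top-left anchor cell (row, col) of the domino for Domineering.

ply 1, X at .O./.../XXO | (0,0)=+1→XO./.../XXO*; (0,2)=+1→.OX/.../XXO; (1,0)=+1→.O./X../XXO; (1,1)=-1→.O./.X./XXO; (1,2)=-1→.O./..X/XXO
ply 2, O at XO./.../XXO | (0,2)=-1→XOO/.../XXO*; (1,0)=-1→XO./O../XXO; (1,1)=-1→XO./.O./XXO; (1,2)=-1→XO./..O/XXO
ply 3, X at XOO/.../XXO | (1,0)=+1→XOO/X../XXO*; (1,1)=-1→XOO/.X./XXO; (1,2)=-1→XOO/..X/XXO
ply 4: XOO/X../XXO is terminal -1 (O); from .O./.../XXO depth 5

PV length from [.O./.../XXO]: 3 plies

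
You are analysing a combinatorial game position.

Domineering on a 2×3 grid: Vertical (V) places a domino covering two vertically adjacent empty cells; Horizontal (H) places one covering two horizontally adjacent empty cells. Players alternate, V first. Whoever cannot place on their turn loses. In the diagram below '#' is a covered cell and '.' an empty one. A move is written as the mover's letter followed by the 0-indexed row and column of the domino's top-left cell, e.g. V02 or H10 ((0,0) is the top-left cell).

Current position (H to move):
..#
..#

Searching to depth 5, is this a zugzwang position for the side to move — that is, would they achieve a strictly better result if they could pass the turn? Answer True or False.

ply 1, H at ..#/..# | H00=+1→###/..#*; H10=+1→..#/###
ply 2: ###/..# is terminal -1 (V); from ..#/..# depth 5
if H skipped the turn, V would face:
~ ply 1, V at ..#/..# | V00=+1→#.#/#.#*; V01=+1→.##/.##
~ ply 2: #.#/#.# is terminal -1 (H); from ..#/..# depth 5
compare (H): move=+1 vs pass=-1

zugzwang(..#/..#, H) = False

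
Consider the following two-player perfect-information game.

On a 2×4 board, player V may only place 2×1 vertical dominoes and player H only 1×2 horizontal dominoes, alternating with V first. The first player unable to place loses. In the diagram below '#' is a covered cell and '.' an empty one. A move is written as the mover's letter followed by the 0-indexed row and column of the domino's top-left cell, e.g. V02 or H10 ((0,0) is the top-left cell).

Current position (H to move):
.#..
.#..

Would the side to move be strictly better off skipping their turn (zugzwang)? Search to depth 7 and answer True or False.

zugzwang(.#../.#.., H) = False

p1 H@[.#../.#..]: H02[.###/.#..]+1* H12[.#../.###]+1
p2 V@[.###/.#..]: V00[####/##..]-1*
p3 H@[####/##..]: H12[####/####]+1*
p4 V@[####/####] terminal -1; root [.#../.#..] d7
suppose H passes — search the same position with V to move:
pass> p1 V@[.#../.#..]: V00[##../##..]-1 V02[.##./.##.]+1* V03[.#.#/.#.#]+1
pass> p2 H@[.##./.##.] terminal -1; root [.#../.#..] d7
for H: play +1, pass -1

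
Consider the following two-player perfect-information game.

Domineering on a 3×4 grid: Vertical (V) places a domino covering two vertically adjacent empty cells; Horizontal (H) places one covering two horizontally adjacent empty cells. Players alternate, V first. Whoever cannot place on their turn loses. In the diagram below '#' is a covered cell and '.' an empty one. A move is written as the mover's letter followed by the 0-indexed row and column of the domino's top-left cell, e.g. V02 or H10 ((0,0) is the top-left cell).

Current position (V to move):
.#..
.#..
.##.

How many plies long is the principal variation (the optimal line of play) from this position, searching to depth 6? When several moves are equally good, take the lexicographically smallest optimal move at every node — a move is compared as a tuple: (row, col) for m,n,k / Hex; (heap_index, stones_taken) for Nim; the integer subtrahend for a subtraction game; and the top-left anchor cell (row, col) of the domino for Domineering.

[.#../.#../.##.] V move#1: V00:-1/##../##../.##., V02:+1/.##./.##./.##.*, V03:+1/.#.#/.#.#/.##., V10:-1/.#../##../###., V13:+1/.#../.#.#/.###
[.##./.##./.##.] end (terminal -1, H#2); searched .#../.#../.##. to 6

PV length from [.#../.#../.##.]: 1 ply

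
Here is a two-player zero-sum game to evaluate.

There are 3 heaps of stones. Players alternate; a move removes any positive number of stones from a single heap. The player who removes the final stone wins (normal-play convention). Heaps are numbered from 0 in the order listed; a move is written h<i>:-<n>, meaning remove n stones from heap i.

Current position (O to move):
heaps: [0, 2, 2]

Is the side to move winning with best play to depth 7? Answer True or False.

p1 O@[(0,2,2)]: h1:-1[(0,1,2)]-1* h1:-2[(0,0,2)]-1 h2:-1[(0,2,1)]-1 h2:-2[(0,2,0)]-1
p2 X@[(0,1,2)]: h1:-1[(0,0,2)]-1 h2:-1[(0,1,1)]+1* h2:-2[(0,1,0)]-1
p3 O@[(0,1,1)]: h1:-1[(0,0,1)]-1* h2:-1[(0,1,0)]-1
p4 X@[(0,0,1)]: h2:-1[(0,0,0)]+1*
p5 O@[(0,0,0)] terminal -1; root [(0,2,2)] d7

O winning at [(0,2,2)]: False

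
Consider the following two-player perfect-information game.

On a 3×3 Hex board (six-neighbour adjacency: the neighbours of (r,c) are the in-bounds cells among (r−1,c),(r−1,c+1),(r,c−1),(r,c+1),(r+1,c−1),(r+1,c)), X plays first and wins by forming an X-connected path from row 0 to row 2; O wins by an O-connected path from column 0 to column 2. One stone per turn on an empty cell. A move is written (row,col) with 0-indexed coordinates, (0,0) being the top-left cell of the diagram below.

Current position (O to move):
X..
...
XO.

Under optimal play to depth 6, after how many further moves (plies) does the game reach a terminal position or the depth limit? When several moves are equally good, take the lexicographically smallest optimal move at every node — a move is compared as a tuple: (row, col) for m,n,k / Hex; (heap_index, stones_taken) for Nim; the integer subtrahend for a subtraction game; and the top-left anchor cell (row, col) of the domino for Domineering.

[X../.../XO.] O move#1: (0,1):-1/XO./.../XO.*, (0,2):-1/X.O/.../XO., (1,0):-1/X../O../XO., (1,1):-1/X../.O./XO., (1,2):-1/X../..O/XO., (2,2):-1/X../.../XOO
[XO./.../XO.] X move#2: (0,2):+1/XOX/.../XO.*, (1,0):+1/XO./X../XO., (1,1):+1/XO./.X./XO., (1,2):+1/XO./..X/XO., (2,2):+1/XO./.../XOX
[XOX/.../XO.] O move#3: (1,0):-1/XOX/O../XO.*, (1,1):-1/XOX/.O./XO., (1,2):-1/XOX/..O/XO., (2,2):-1/XOX/.../XOO
[XOX/O../XO.] X move#4: (1,1):+1/XOX/OX./XO.*, (1,2):+1/XOX/O.X/XO., (2,2):+1/XOX/O../XOX
[XOX/OX./XO.] end (terminal -1, O#5); searched X../.../XO. to 6

PV length from [X../.../XO.]: 4 plies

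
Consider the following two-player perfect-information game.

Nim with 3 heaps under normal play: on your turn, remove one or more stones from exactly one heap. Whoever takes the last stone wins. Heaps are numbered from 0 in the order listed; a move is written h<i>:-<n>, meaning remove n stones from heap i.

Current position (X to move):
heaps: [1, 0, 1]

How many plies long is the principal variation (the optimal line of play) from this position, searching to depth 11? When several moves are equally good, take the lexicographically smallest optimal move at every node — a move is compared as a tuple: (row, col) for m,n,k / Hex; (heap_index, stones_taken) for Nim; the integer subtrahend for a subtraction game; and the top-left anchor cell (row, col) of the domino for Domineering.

PV length from [(1,0,1)]: 2 plies

ply 1, X at (1,0,1) | h0:-1=-1→(0,0,1)*; h2:-1=-1→(1,0,0)
ply 2, O at (0,0,1) | h2:-1=+1→(0,0,0)*
ply 3: (0,0,0) is terminal -1 (X); from (1,0,1) depth 11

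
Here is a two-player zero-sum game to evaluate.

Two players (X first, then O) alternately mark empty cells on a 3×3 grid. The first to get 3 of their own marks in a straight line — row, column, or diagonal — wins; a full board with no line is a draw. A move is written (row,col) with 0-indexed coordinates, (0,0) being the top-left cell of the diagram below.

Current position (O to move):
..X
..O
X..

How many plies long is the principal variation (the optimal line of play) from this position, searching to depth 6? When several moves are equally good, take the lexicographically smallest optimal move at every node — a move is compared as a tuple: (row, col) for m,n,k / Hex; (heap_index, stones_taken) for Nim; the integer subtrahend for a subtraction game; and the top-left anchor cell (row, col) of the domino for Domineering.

ply 1, O at ..X/..O/X.. | (0,0)=-1→O.X/..O/X..; (0,1)=-1→.OX/..O/X..; (1,0)=-1→..X/O.O/X..; (1,1)=+0→..X/.OO/X..*; (2,1)=-1→..X/..O/XO.; (2,2)=-1→..X/..O/X.O
ply 2, X at ..X/.OO/X.. | (0,0)=-1→X.X/.OO/X..; (0,1)=-1→.XX/.OO/X..; (1,0)=+0→..X/XOO/X..*; (2,1)=-1→..X/.OO/XX.; (2,2)=-1→..X/.OO/X.X
ply 3, O at ..X/XOO/X.. | (0,0)=+0→O.X/XOO/X..*; (0,1)=-1→.OX/XOO/X..; (2,1)=-1→..X/XOO/XO.; (2,2)=-1→..X/XOO/X.O
ply 4, X at O.X/XOO/X.. | (0,1)=-1→OXX/XOO/X..; (2,1)=-1→O.X/XOO/XX.; (2,2)=+0→O.X/XOO/X.X*
ply 5, O at O.X/XOO/X.X | (0,1)=-1→OOX/XOO/X.X; (2,1)=+0→O.X/XOO/XOX*
ply 6, X at O.X/XOO/XOX | (0,1)=+0→OXX/XOO/XOX*
ply 7: OXX/XOO/XOX is terminal +0 (O); from ..X/..O/X.. depth 6

PV length from [..X/..O/X..]: 6 plies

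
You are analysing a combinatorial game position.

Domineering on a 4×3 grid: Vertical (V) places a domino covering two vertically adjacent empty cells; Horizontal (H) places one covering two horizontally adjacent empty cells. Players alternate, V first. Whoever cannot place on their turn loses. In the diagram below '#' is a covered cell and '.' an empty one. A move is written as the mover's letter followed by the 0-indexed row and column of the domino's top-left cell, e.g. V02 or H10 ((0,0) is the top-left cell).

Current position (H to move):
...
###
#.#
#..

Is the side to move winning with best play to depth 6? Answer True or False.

H winning at [.../###/#.#/#..]: True

p1 H@[.../###/#.#/#..]: H00[##./###/#.#/#..]-1 H01[.##/###/#.#/#..]-1 H31[.../###/#.#/###]+1*
p2 V@[.../###/#.#/###] terminal -1; root [.../###/#.#/#..] d6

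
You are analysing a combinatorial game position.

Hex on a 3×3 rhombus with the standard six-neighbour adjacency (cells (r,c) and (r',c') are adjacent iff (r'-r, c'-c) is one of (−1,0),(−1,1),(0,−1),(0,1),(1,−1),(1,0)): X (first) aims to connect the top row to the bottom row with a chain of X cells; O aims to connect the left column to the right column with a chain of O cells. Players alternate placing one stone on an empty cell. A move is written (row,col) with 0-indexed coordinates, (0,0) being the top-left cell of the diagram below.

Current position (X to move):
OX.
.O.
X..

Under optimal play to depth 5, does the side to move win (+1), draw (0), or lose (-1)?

value(OX./.O./X.., X) = +1

[OX./.O./X..] X move#1: (0,2):+1/OXX/.O./X..*, (1,0):+1/OX./XO./X.., (1,2):+1/OX./.OX/X.., (2,1):-1/OX./.O./XX., (2,2):-1/OX./.O./X.X
[OXX/.O./X..] O move#2: (1,0):-1/OXX/OO./X..*, (1,2):-1/OXX/.OO/X.., (2,1):-1/OXX/.O./XO., (2,2):-1/OXX/.O./X.O
[OXX/OO./X..] X move#3: (1,2):+1/OXX/OOX/X..*, (2,1):-1/OXX/OO./XX., (2,2):-1/OXX/OO./X.X
[OXX/OOX/X..] O move#4: (2,1):-1/OXX/OOX/XO.*, (2,2):-1/OXX/OOX/X.O
[OXX/OOX/XO.] X move#5: (2,2):+1/OXX/OOX/XOX*
[OXX/OOX/XOX] end (terminal -1, O#6); searched OX./.O./X.. to 5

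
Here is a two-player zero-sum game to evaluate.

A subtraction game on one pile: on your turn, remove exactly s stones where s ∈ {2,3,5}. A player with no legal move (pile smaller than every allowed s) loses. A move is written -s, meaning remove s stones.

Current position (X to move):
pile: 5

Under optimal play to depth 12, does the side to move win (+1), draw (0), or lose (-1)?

ply 1, X at 5 | -2=-1→3; -3=-1→2; -5=+1→0*
ply 2: 0 is terminal -1 (O); from 5 depth 12

value(5, X) = +1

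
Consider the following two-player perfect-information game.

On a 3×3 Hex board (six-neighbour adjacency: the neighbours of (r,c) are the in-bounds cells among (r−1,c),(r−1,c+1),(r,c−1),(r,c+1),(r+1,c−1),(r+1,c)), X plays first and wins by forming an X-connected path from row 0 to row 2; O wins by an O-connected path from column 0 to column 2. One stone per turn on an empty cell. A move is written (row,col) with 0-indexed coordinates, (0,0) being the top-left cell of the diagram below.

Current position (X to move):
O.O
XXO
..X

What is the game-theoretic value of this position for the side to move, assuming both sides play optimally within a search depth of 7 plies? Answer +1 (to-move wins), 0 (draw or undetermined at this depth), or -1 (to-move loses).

value(O.O/XXO/..X, X) = +1

[O.O/XXO/..X] X move#1: (0,1):+1/OXO/XXO/..X*, (2,0):-1/O.O/XXO/X.X, (2,1):-1/O.O/XXO/.XX
[OXO/XXO/..X] O move#2: (2,0):-1/OXO/XXO/O.X*, (2,1):-1/OXO/XXO/.OX
[OXO/XXO/O.X] X move#3: (2,1):+1/OXO/XXO/OXX*
[OXO/XXO/OXX] end (terminal -1, O#4); searched O.O/XXO/..X to 7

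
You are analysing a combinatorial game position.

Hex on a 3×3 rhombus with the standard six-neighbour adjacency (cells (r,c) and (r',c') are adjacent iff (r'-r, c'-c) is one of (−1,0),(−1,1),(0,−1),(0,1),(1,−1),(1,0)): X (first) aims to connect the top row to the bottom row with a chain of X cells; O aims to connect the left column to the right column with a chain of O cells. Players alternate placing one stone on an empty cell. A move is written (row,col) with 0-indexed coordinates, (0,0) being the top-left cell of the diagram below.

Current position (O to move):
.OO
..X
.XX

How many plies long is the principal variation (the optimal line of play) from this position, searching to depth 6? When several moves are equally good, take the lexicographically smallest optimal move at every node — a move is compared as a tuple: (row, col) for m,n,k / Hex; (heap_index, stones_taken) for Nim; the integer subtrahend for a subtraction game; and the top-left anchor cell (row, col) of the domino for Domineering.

ply 1, O at .OO/..X/.XX | (0,0)=+1→OOO/..X/.XX*; (1,0)=+1→.OO/O.X/.XX; (1,1)=+1→.OO/.OX/.XX; (2,0)=+1→.OO/..X/OXX
ply 2: OOO/..X/.XX is terminal -1 (X); from .OO/..X/.XX depth 6

PV length from [.OO/..X/.XX]: 1 ply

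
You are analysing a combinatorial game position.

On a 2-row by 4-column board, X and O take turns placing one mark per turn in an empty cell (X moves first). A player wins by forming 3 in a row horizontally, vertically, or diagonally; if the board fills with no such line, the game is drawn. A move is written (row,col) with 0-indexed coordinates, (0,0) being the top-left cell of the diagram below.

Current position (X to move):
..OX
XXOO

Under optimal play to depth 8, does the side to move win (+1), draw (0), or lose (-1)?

[..OX/XXOO] X move#1: (0,0):+0/X.OX/XXOO*, (0,1):+0/.XOX/XXOO
[X.OX/XXOO] O move#2: (0,1):+0/XOOX/XXOO*
[XOOX/XXOO] end (terminal +0, X#3); searched ..OX/XXOO to 8

value(..OX/XXOO, X) = 0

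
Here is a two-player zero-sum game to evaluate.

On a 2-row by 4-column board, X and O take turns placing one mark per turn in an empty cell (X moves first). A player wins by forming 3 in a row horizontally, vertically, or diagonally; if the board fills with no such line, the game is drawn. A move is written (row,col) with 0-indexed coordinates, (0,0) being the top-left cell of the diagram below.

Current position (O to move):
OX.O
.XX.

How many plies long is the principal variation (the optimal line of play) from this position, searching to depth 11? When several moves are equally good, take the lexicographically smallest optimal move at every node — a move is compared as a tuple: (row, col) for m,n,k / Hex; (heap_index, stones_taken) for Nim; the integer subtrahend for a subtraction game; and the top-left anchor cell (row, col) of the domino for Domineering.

p1 O@[OX.O/.XX.]: (0,2)[OXOO/.XX.]-1* (1,0)[OX.O/OXX.]-1 (1,3)[OX.O/.XXO]-1
p2 X@[OXOO/.XX.]: (1,0)[OXOO/XXX.]+1* (1,3)[OXOO/.XXX]+1
p3 O@[OXOO/XXX.] terminal -1; root [OX.O/.XX.] d11

PV length from [OX.O/.XX.]: 2 plies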